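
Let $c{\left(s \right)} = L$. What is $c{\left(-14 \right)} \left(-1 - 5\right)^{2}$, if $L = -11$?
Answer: $-396$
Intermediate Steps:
$c{\left(s \right)} = -11$
$c{\left(-14 \right)} \left(-1 - 5\right)^{2} = - 11 \left(-1 - 5\right)^{2} = - 11 \left(-6\right)^{2} = \left(-11\right) 36 = -396$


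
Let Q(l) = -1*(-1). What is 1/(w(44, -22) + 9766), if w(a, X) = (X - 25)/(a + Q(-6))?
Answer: 45/439423 ≈ 0.00010241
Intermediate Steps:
Q(l) = 1
w(a, X) = (-25 + X)/(1 + a) (w(a, X) = (X - 25)/(a + 1) = (-25 + X)/(1 + a))
1/(w(44, -22) + 9766) = 1/((-25 - 22)/(1 + 44) + 9766) = 1/(-47/45 + 9766) = 1/(439423/45) = 45/439423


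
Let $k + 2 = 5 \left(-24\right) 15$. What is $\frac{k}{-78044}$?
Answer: $\frac{901}{39022} \approx 0.02309$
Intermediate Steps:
$k = -1802$ ($k = -2 + 5 \left(-24\right) 15 = -2 - 1800 = -1802$)
$\frac{k}{-78044} = - \frac{1802}{-78044} = \left(-1802\right) \left(- \frac{1}{78044}\right) = \frac{901}{39022}$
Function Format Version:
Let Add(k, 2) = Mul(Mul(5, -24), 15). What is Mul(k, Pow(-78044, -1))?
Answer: Rational(901, 39022) ≈ 0.023090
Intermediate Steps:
k = -1802 (k = Add(-2, Mul(Mul(5, -24), 15)) = Add(-2, Mul(-120, 15)) = Add(-2, -1800) = -1802)
Mul(k, Pow(-78044, -1)) = Mul(-1802, Pow(-78044, -1)) = Mul(-1802, Rational(-1, 78044)) = Rational(901, 39022)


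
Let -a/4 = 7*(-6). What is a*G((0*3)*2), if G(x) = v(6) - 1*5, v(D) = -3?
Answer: -1344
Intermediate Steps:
G(x) = -8 (G(x) = -3 - 1*5 = -3 - 5 = -8)
a = 168 (a = -28*(-6) = -4*(-42) = 168)
a*G((0*3)*2) = 168*(-8) = -1344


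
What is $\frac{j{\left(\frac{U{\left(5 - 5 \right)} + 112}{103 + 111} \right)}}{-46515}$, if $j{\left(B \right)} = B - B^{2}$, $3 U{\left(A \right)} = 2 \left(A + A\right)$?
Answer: $- \frac{136}{25359535} \approx -5.3629 \cdot 10^{-6}$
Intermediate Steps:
$U{\left(A \right)} = \frac{4 A}{3}$ ($U{\left(A \right)} = \frac{2 \left(A + A\right)}{3} = \frac{2 \cdot 2 A}{3} = \frac{4 A}{3}$)
$\frac{j{\left(\frac{U{\left(5 - 5 \right)} + 112}{103 + 111} \right)}}{-46515} = \frac{\frac{\frac{4 \left(5 - 5\right)}{3} + 112}{103 + 111} \left(1 - \frac{\frac{4 \left(5 - 5\right)}{3} + 112}{103 + 111}\right)}{-46515} = \frac{\frac{4}{3} \cdot 0 + 112}{214} \left(1 - \frac{\frac{4}{3} \cdot 0 + 112}{214}\right) \left(- \frac{1}{46515}\right) = \left(0 + 112\right) \frac{1}{214} \left(1 - \left(0 + 112\right) \frac{1}{214}\right) \left(- \frac{1}{46515}\right) = 112 \cdot \frac{1}{214} \left(1 - 112 \cdot \frac{1}{214}\right) \left(- \frac{1}{46515}\right) = \frac{56 \left(1 - \frac{56}{107}\right)}{107} \left(- \frac{1}{46515}\right) = \frac{56}{107} \cdot \frac{51}{107} \left(- \frac{1}{46515}\right) = \frac{2856}{11449} \left(- \frac{1}{46515}\right) = - \frac{136}{25359535}$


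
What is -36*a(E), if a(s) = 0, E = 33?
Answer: 0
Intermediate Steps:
-36*a(E) = -36*0 = 0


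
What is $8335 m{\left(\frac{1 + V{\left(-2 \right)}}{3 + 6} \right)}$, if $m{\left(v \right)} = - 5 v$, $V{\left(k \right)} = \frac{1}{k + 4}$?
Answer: $- \frac{41675}{6} \approx -6945.8$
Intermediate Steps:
$V{\left(k \right)} = \frac{1}{4 + k}$
$8335 m{\left(\frac{1 + V{\left(-2 \right)}}{3 + 6} \right)} = 8335 \left(- 5 \frac{1 + \frac{1}{4 - 2}}{3 + 6}\right) = 8335 \left(- 5 \frac{1 + \frac{1}{2}}{9}\right) = 8335 \left(- 5 \left(1 + \frac{1}{2}\right) \frac{1}{9}\right) = 8335 \left(- 5 \cdot \frac{3}{2} \cdot \frac{1}{9}\right) = 8335 \left(\left(-5\right) \frac{1}{6}\right) = 8335 \left(- \frac{5}{6}\right) = - \frac{41675}{6}$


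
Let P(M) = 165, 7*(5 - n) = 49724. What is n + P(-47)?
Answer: -48534/7 ≈ -6933.4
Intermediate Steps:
n = -49689/7 (n = 5 - 1/7*49724 = 5 - 49724/7 = -49689/7 ≈ -7098.4)
n + P(-47) = -49689/7 + 165 = -48534/7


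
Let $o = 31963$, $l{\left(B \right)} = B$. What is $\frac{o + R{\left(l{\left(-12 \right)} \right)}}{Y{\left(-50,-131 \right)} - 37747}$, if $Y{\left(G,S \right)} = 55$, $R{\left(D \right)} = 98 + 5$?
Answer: $- \frac{16033}{18846} \approx -0.85074$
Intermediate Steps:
$R{\left(D \right)} = 103$
$\frac{o + R{\left(l{\left(-12 \right)} \right)}}{Y{\left(-50,-131 \right)} - 37747} = \frac{31963 + 103}{55 - 37747} = \frac{32066}{-37692} = 32066 \left(- \frac{1}{37692}\right) = - \frac{16033}{18846}$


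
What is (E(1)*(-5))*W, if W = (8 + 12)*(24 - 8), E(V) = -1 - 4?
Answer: 8000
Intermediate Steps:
E(V) = -5
W = 320 (W = 20*16 = 320)
(E(1)*(-5))*W = -5*(-5)*320 = 25*320 = 8000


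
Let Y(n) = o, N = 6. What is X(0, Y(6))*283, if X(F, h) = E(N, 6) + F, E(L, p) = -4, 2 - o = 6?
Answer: -1132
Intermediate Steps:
o = -4 (o = 2 - 1*6 = 2 - 6 = -4)
Y(n) = -4
X(F, h) = -4 + F
X(0, Y(6))*283 = (-4 + 0)*283 = -4*283 = -1132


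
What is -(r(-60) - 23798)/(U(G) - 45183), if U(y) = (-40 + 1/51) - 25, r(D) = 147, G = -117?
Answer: -1206201/2307647 ≈ -0.52270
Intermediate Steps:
U(y) = -3314/51 (U(y) = (-40 + 1/51) - 25 = -2039/51 - 25 = -3314/51)
-(r(-60) - 23798)/(U(G) - 45183) = -(147 - 23798)/(-3314/51 - 45183) = -(-23651)/(-2307647/51) = -(-23651)*(-51)/2307647 = -1*1206201/2307647 = -1206201/2307647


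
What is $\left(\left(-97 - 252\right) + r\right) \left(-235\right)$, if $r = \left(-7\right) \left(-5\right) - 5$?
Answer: $74965$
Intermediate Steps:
$r = 30$ ($r = 35 - 5 = 30$)
$\left(\left(-97 - 252\right) + r\right) \left(-235\right) = \left(\left(-97 - 252\right) + 30\right) \left(-235\right) = \left(-349 + 30\right) \left(-235\right) = \left(-319\right) \left(-235\right) = 74965$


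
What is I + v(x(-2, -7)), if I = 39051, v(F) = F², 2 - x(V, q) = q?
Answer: 39132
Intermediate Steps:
x(V, q) = 2 - q
I + v(x(-2, -7)) = 39051 + (2 - 1*(-7))² = 39051 + (2 + 7)² = 39051 + 9² = 39051 + 81 = 39132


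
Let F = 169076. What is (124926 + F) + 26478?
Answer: 320480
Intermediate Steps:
(124926 + F) + 26478 = (124926 + 169076) + 26478 = 294002 + 26478 = 320480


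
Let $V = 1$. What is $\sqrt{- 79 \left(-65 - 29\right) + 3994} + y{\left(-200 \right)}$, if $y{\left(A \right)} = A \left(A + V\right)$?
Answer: $39800 + 2 \sqrt{2855} \approx 39907.0$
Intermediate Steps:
$y{\left(A \right)} = A \left(1 + A\right)$ ($y{\left(A \right)} = A \left(A + 1\right) = A \left(1 + A\right)$)
$\sqrt{- 79 \left(-65 - 29\right) + 3994} + y{\left(-200 \right)} = \sqrt{- 79 \left(-65 - 29\right) + 3994} - 200 \left(1 - 200\right) = \sqrt{\left(-79\right) \left(-94\right) + 3994} - -39800 = \sqrt{7426 + 3994} + 39800 = \sqrt{11420} + 39800 = 2 \sqrt{2855} + 39800 = 39800 + 2 \sqrt{2855}$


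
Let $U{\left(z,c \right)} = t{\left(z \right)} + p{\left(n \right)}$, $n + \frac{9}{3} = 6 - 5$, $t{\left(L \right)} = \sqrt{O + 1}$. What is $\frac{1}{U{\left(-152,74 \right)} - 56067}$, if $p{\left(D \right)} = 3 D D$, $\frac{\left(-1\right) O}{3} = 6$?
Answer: $- \frac{56055}{3142163042} - \frac{i \sqrt{17}}{3142163042} \approx -1.784 \cdot 10^{-5} - 1.3122 \cdot 10^{-9} i$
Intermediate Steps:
$O = -18$ ($O = \left(-3\right) 6 = -18$)
$t{\left(L \right)} = i \sqrt{17}$ ($t{\left(L \right)} = \sqrt{-18 + 1} = \sqrt{-17} = i \sqrt{17}$)
$n = -2$ ($n = -3 + \left(6 - 5\right) = -3 + 1 = -2$)
$p{\left(D \right)} = 3 D^{2}$
$U{\left(z,c \right)} = 12 + i \sqrt{17}$ ($U{\left(z,c \right)} = i \sqrt{17} + 3 \left(-2\right)^{2} = i \sqrt{17} + 3 \cdot 4 = i \sqrt{17} + 12 = 12 + i \sqrt{17}$)
$\frac{1}{U{\left(-152,74 \right)} - 56067} = \frac{1}{\left(12 + i \sqrt{17}\right) - 56067} = \frac{1}{-56055 + i \sqrt{17}}$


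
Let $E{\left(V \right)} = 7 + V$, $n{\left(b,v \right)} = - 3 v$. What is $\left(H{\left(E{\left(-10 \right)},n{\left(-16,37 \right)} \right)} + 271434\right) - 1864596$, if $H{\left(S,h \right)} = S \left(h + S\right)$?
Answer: $-1592820$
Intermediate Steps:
$H{\left(S,h \right)} = S \left(S + h\right)$
$\left(H{\left(E{\left(-10 \right)},n{\left(-16,37 \right)} \right)} + 271434\right) - 1864596 = \left(\left(7 - 10\right) \left(\left(7 - 10\right) - 111\right) + 271434\right) - 1864596 = \left(- 3 \left(-3 - 111\right) + 271434\right) - 1864596 = \left(\left(-3\right) \left(-114\right) + 271434\right) - 1864596 = \left(342 + 271434\right) - 1864596 = 271776 - 1864596 = -1592820$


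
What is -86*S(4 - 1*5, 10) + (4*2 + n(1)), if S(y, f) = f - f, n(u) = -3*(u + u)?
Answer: 2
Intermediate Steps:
n(u) = -6*u
S(y, f) = 0
-86*S(4 - 1*5, 10) + (4*2 + n(1)) = -86*0 + (4*2 - 6*1) = 0 + (8 - 6) = 0 + 2 = 2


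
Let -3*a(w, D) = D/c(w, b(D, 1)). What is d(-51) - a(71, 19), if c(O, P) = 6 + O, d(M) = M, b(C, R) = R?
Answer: -11762/231 ≈ -50.918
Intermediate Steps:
a(w, D) = -D/(3*(6 + w))
d(-51) - a(71, 19) = -51 - (-1)*19/(18 + 3*71) = -51 - (-1)*19/(18 + 213) = -51 - (-1)*19/231 = -51 - 1*(-19/231) = -51 + 19/231 = -11762/231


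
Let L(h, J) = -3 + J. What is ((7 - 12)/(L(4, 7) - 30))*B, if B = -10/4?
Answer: -25/52 ≈ -0.48077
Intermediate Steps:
B = -5/2 (B = -10*¼ = -5/2 ≈ -2.5000)
((7 - 12)/(L(4, 7) - 30))*B = ((7 - 12)/((-3 + 7) - 30))*(-5/2) = -5/(4 - 30)*(-5/2) = -5/(-26)*(-5/2) = -5*(-1/26)*(-5/2) = (5/26)*(-5/2) = -25/52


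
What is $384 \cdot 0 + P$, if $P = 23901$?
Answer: $23901$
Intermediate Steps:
$384 \cdot 0 + P = 384 \cdot 0 + 23901 = 0 + 23901 = 23901$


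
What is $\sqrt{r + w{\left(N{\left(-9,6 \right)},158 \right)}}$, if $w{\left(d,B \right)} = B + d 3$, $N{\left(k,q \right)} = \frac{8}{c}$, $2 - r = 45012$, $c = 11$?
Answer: $\frac{2 i \sqrt{1356707}}{11} \approx 211.78 i$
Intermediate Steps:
$r = -45010$ ($r = 2 - 45012 = -45010$)
$N{\left(k,q \right)} = \frac{8}{11}$
$w{\left(d,B \right)} = B + 3 d$
$\sqrt{r + w{\left(N{\left(-9,6 \right)},158 \right)}} = \sqrt{-45010 + \left(158 + 3 \cdot \frac{8}{11}\right)} = \sqrt{-45010 + \left(158 + \frac{24}{11}\right)} = \sqrt{-45010 + \frac{1762}{11}} = \sqrt{- \frac{493348}{11}} = \frac{2 i \sqrt{1356707}}{11}$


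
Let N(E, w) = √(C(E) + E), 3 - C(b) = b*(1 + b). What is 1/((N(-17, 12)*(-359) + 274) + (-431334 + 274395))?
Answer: I/(-156665*I + 359*√286) ≈ -6.3735e-6 + 2.4699e-7*I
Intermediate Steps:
C(b) = 3 - b*(1 + b)
N(E, w) = √(3 - E²) (N(E, w) = √((3 - E - E²) + E) = √(3 - E²))
1/((N(-17, 12)*(-359) + 274) + (-431334 + 274395)) = 1/((√(3 - 1*(-17)²)*(-359) + 274) + (-431334 + 274395)) = 1/((√(3 - 1*289)*(-359) + 274) - 156939) = 1/((√(3 - 289)*(-359) + 274) - 156939) = 1/((√(-286)*(-359) + 274) - 156939) = 1/(((I*√286)*(-359) + 274) - 156939) = 1/((-359*I*√286 + 274) - 156939) = 1/((274 - 359*I*√286) - 156939) = 1/(-156665 - 359*I*√286)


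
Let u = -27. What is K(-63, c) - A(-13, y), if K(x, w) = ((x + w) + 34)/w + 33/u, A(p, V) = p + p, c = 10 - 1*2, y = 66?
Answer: 1595/72 ≈ 22.153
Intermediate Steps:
c = 8 (c = 10 - 2 = 8)
A(p, V) = 2*p
K(x, w) = -11/9 + (34 + w + x)/w (K(x, w) = ((x + w) + 34)/w + 33/(-27) = ((w + x) + 34)/w + 33*(-1/27) = (34 + w + x)/w - 11/9 = -11/9 + (34 + w + x)/w)
K(-63, c) - A(-13, y) = (34 - 63 - 2/9*8)/8 - 2*(-13) = (34 - 63 - 16/9)/8 - 1*(-26) = (⅛)*(-277/9) + 26 = -277/72 + 26 = 1595/72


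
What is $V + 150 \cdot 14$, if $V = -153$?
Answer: $1947$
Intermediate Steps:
$V + 150 \cdot 14 = -153 + 150 \cdot 14 = -153 + 2100 = 1947$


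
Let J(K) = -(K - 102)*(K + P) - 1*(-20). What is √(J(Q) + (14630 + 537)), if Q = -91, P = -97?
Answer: 17*I*√73 ≈ 145.25*I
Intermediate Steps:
J(K) = 20 - (-102 + K)*(-97 + K) (J(K) = -(K - 102)*(K - 97) - 1*(-20) = -(-102 + K)*(-97 + K) + 20 = 20 - (-102 + K)*(-97 + K))
√(J(Q) + (14630 + 537)) = √((-9874 - 1*(-91)² + 199*(-91)) + (14630 + 537)) = √((-9874 - 1*8281 - 18109) + 15167) = √((-9874 - 8281 - 18109) + 15167) = √(-36264 + 15167) = √(-21097) = 17*I*√73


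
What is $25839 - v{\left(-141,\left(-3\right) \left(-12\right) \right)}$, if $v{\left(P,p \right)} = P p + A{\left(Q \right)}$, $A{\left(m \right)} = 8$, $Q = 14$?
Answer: $30907$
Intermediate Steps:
$v{\left(P,p \right)} = 8 + P p$ ($v{\left(P,p \right)} = P p + 8 = 8 + P p$)
$25839 - v{\left(-141,\left(-3\right) \left(-12\right) \right)} = 25839 - \left(8 - 141 \left(\left(-3\right) \left(-12\right)\right)\right) = 25839 - \left(8 - 5076\right) = 25839 - -5068 = 25839 + 5068 = 30907$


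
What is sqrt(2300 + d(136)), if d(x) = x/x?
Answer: sqrt(2301) ≈ 47.969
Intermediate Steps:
d(x) = 1
sqrt(2300 + d(136)) = sqrt(2300 + 1) = sqrt(2301)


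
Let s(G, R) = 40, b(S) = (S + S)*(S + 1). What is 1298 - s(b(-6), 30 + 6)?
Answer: 1258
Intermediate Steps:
b(S) = 2*S*(1 + S) (b(S) = (2*S)*(1 + S) = 2*S*(1 + S))
1298 - s(b(-6), 30 + 6) = 1298 - 1*40 = 1298 - 40 = 1258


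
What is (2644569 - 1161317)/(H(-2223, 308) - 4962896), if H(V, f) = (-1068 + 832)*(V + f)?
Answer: -370813/1127739 ≈ -0.32881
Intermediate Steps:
H(V, f) = -236*V - 236*f (H(V, f) = -236*(V + f) = -236*V - 236*f)
(2644569 - 1161317)/(H(-2223, 308) - 4962896) = (2644569 - 1161317)/((-236*(-2223) - 236*308) - 4962896) = 1483252/((524628 - 72688) - 4962896) = 1483252/(451940 - 4962896) = 1483252/(-4510956) = 1483252*(-1/4510956) = -370813/1127739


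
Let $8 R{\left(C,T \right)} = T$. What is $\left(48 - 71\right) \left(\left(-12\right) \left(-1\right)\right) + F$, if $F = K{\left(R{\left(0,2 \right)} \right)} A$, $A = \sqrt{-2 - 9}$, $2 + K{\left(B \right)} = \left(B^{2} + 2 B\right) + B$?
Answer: $-276 - \frac{19 i \sqrt{11}}{16} \approx -276.0 - 3.9385 i$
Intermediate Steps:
$R{\left(C,T \right)} = \frac{T}{8}$
$K{\left(B \right)} = -2 + B^{2} + 3 B$ ($K{\left(B \right)} = -2 + \left(\left(B^{2} + 2 B\right) + B\right) = -2 + \left(B^{2} + 3 B\right) = -2 + B^{2} + 3 B$)
$A = i \sqrt{11}$ ($A = \sqrt{-11} = i \sqrt{11} \approx 3.3166 i$)
$F = - \frac{19 i \sqrt{11}}{16}$ ($F = \left(-2 + \left(\frac{1}{8} \cdot 2\right)^{2} + 3 \cdot \frac{1}{8} \cdot 2\right) i \sqrt{11} = \left(-2 + \left(\frac{1}{4}\right)^{2} + 3 \cdot \frac{1}{4}\right) i \sqrt{11} = \left(-2 + \frac{1}{16} + \frac{3}{4}\right) i \sqrt{11} = - \frac{19 i \sqrt{11}}{16} \approx - 3.9385 i$)
$\left(48 - 71\right) \left(\left(-12\right) \left(-1\right)\right) + F = \left(48 - 71\right) \left(\left(-12\right) \left(-1\right)\right) - \frac{19 i \sqrt{11}}{16} = \left(-23\right) 12 - \frac{19 i \sqrt{11}}{16} = -276 - \frac{19 i \sqrt{11}}{16}$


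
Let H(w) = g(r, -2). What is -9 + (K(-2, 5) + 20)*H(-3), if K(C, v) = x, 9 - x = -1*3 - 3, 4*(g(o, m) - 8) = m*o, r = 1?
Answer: 507/2 ≈ 253.50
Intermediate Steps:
g(o, m) = 8 + m*o/4 (g(o, m) = 8 + (m*o)/4 = 8 + m*o/4)
H(w) = 15/2 (H(w) = 8 + (¼)*(-2)*1 = 8 - ½ = 15/2)
x = 15 (x = 9 - (-1*3 - 3) = 9 - (-3 - 3) = 9 - 1*(-6) = 9 + 6 = 15)
K(C, v) = 15
-9 + (K(-2, 5) + 20)*H(-3) = -9 + (15 + 20)*(15/2) = -9 + 35*(15/2) = -9 + 525/2 = 507/2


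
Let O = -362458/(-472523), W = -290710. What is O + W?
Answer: -137366798872/472523 ≈ -2.9071e+5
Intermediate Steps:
O = 362458/472523 (O = -362458*(-1/472523) = 362458/472523 ≈ 0.76707)
O + W = 362458/472523 - 290710 = -137366798872/472523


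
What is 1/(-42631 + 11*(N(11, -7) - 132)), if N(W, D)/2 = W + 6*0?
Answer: -1/43841 ≈ -2.2810e-5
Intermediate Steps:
N(W, D) = 2*W (N(W, D) = 2*(W + 6*0) = 2*(W + 0) = 2*W)
1/(-42631 + 11*(N(11, -7) - 132)) = 1/(-42631 + 11*(2*11 - 132)) = 1/(-42631 + 11*(22 - 132)) = 1/(-42631 + 11*(-110)) = 1/(-42631 - 1210) = 1/(-43841) = -1/43841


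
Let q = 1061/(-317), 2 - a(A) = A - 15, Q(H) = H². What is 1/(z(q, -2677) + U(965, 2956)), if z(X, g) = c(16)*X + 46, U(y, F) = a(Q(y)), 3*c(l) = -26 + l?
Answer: -951/885524452 ≈ -1.0739e-6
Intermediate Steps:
c(l) = -26/3 + l/3 (c(l) = (-26 + l)/3 = -26/3 + l/3)
a(A) = 17 - A (a(A) = 2 - (A - 15) = 2 - (-15 + A) = 2 + (15 - A) = 17 - A)
U(y, F) = 17 - y²
q = -1061/317 (q = 1061*(-1/317) = -1061/317 ≈ -3.3470)
z(X, g) = 46 - 10*X/3 (z(X, g) = (-26/3 + (⅓)*16)*X + 46 = (-26/3 + 16/3)*X + 46 = -10*X/3 + 46 = 46 - 10*X/3)
1/(z(q, -2677) + U(965, 2956)) = 1/((46 - 10/3*(-1061/317)) + (17 - 1*965²)) = 1/((46 + 10610/951) + (17 - 1*931225)) = 1/(54356/951 + (17 - 931225)) = 1/(54356/951 - 931208) = 1/(-885524452/951) = -951/885524452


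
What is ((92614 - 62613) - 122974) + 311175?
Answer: 218202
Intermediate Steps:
((92614 - 62613) - 122974) + 311175 = (30001 - 122974) + 311175 = -92973 + 311175 = 218202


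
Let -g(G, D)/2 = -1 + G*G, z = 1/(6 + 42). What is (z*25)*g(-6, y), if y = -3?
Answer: -875/24 ≈ -36.458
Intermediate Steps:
z = 1/48 ≈ 0.020833
g(G, D) = 2 - 2*G**2 (g(G, D) = -2*(-1 + G*G) = -2*(-1 + G**2) = 2 - 2*G**2)
(z*25)*g(-6, y) = ((1/48)*25)*(2 - 2*(-6)**2) = 25*(2 - 2*36)/48 = 25*(2 - 72)/48 = (25/48)*(-70) = -875/24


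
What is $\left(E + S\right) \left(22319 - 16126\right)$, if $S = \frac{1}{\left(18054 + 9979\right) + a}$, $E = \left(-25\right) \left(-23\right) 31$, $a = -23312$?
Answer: $\frac{521152258418}{4721} \approx 1.1039 \cdot 10^{8}$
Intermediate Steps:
$E = 17825$ ($E = 575 \cdot 31 = 17825$)
$S = \frac{1}{4721}$ ($S = \frac{1}{\left(18054 + 9979\right) - 23312} = \frac{1}{28033 - 23312} = \frac{1}{4721} \approx 0.00021182$)
$\left(E + S\right) \left(22319 - 16126\right) = \left(17825 + \frac{1}{4721}\right) \left(22319 - 16126\right) = \frac{84151826}{4721} \cdot 6193 = \frac{521152258418}{4721}$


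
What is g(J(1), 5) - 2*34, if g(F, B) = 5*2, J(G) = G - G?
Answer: -58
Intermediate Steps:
J(G) = 0
g(F, B) = 10
g(J(1), 5) - 2*34 = 10 - 2*34 = 10 - 68 = -58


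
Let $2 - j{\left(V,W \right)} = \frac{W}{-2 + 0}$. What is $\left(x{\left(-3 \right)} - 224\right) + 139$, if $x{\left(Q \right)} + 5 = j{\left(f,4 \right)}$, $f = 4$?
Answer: $-86$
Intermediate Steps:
$j{\left(V,W \right)} = 2 + \frac{W}{2}$ ($j{\left(V,W \right)} = 2 - \frac{W}{-2 + 0} = 2 - \frac{W}{-2} = 2 - - \frac{W}{2} = 2 + \frac{W}{2}$)
$x{\left(Q \right)} = -1$ ($x{\left(Q \right)} = -5 + \left(2 + \frac{1}{2} \cdot 4\right) = -5 + \left(2 + 2\right) = -5 + 4 = -1$)
$\left(x{\left(-3 \right)} - 224\right) + 139 = \left(-1 - 224\right) + 139 = -225 + 139 = -86$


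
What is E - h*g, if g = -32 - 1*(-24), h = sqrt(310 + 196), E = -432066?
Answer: -432066 + 8*sqrt(506) ≈ -4.3189e+5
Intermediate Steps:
h = sqrt(506) ≈ 22.494
g = -8 (g = -32 + 24 = -8)
E - h*g = -432066 - sqrt(506)*(-8) = -432066 - (-8)*sqrt(506) = -432066 + 8*sqrt(506)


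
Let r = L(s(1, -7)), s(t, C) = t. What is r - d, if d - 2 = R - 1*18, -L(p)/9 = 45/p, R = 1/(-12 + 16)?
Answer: -1557/4 ≈ -389.25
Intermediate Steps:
R = ¼ (R = 1/4 = ¼ ≈ 0.25000)
L(p) = -405/p
r = -405 (r = -405/1 = -405*1 = -405)
d = -63/4 (d = 2 + (¼ - 1*18) = 2 + (¼ - 18) = 2 - 71/4 = -63/4 ≈ -15.750)
r - d = -405 - 1*(-63/4) = -405 + 63/4 = -1557/4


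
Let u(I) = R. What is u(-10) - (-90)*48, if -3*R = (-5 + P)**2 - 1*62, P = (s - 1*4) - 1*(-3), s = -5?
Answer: 12901/3 ≈ 4300.3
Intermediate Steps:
P = -6 (P = (-5 - 1*4) - 1*(-3) = (-5 - 4) + 3 = -9 + 3 = -6)
R = -59/3 (R = -((-5 - 6)**2 - 1*62)/3 = -((-11)**2 - 62)/3 = -(121 - 62)/3 = -1/3*59 = -59/3 ≈ -19.667)
u(I) = -59/3
u(-10) - (-90)*48 = -59/3 - (-90)*48 = -59/3 - 1*(-4320) = -59/3 + 4320 = 12901/3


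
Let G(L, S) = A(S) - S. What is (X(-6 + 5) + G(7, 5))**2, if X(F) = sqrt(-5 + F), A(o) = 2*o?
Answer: (5 + I*sqrt(6))**2 ≈ 19.0 + 24.495*I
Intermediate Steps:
G(L, S) = S (G(L, S) = 2*S - S = S)
(X(-6 + 5) + G(7, 5))**2 = (sqrt(-5 + (-6 + 5)) + 5)**2 = (sqrt(-5 - 1) + 5)**2 = (sqrt(-6) + 5)**2 = (I*sqrt(6) + 5)**2 = (5 + I*sqrt(6))**2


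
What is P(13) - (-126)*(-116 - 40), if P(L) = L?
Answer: -19643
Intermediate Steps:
P(13) - (-126)*(-116 - 40) = 13 - (-126)*(-116 - 40) = 13 - (-126)*(-156) = 13 - 1*19656 = 13 - 19656 = -19643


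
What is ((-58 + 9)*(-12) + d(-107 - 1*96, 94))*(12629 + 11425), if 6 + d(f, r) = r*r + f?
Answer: 221657610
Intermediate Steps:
d(f, r) = -6 + f + r**2 (d(f, r) = -6 + (r*r + f) = -6 + (r**2 + f) = -6 + (f + r**2) = -6 + f + r**2)
((-58 + 9)*(-12) + d(-107 - 1*96, 94))*(12629 + 11425) = ((-58 + 9)*(-12) + (-6 + (-107 - 1*96) + 94**2))*(12629 + 11425) = (-49*(-12) + (-6 + (-107 - 96) + 8836))*24054 = (588 + (-6 - 203 + 8836))*24054 = (588 + 8627)*24054 = 9215*24054 = 221657610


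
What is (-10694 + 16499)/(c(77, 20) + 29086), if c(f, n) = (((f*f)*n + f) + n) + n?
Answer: 1935/49261 ≈ 0.039281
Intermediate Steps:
c(f, n) = f + 2*n + n*f² (c(f, n) = ((f²*n + f) + n) + n = ((n*f² + f) + n) + n = ((f + n*f²) + n) + n = (f + n + n*f²) + n = f + 2*n + n*f²)
(-10694 + 16499)/(c(77, 20) + 29086) = (-10694 + 16499)/((77 + 2*20 + 20*77²) + 29086) = 5805/((77 + 40 + 20*5929) + 29086) = 5805/((77 + 40 + 118580) + 29086) = 5805/(118697 + 29086) = 5805/147783 = 5805*(1/147783) = 1935/49261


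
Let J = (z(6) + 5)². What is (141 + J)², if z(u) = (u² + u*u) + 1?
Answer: 38750625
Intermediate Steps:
z(u) = 1 + 2*u² (z(u) = (u² + u²) + 1 = 2*u² + 1 = 1 + 2*u²)
J = 6084 (J = ((1 + 2*6²) + 5)² = ((1 + 2*36) + 5)² = ((1 + 72) + 5)² = (73 + 5)² = 78² = 6084)
(141 + J)² = (141 + 6084)² = 6225² = 38750625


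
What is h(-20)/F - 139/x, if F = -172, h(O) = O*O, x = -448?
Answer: -38823/19264 ≈ -2.0153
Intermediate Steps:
h(O) = O²
h(-20)/F - 139/x = (-20)²/(-172) - 139/(-448) = 400*(-1/172) - 139*(-1/448) = -100/43 + 139/448 = -38823/19264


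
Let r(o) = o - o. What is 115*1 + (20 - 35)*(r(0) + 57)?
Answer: -740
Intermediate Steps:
r(o) = 0
115*1 + (20 - 35)*(r(0) + 57) = 115*1 + (20 - 35)*(0 + 57) = 115 - 15*57 = 115 - 855 = -740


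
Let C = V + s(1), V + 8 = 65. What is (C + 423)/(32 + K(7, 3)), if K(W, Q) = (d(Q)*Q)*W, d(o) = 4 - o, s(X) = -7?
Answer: 473/53 ≈ 8.9245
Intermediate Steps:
V = 57 (V = -8 + 65 = 57)
K(W, Q) = Q*W*(4 - Q) (K(W, Q) = ((4 - Q)*Q)*W = (Q*(4 - Q))*W = Q*W*(4 - Q))
C = 50 (C = 57 - 7 = 50)
(C + 423)/(32 + K(7, 3)) = (50 + 423)/(32 + 3*7*(4 - 1*3)) = 473/(32 + 3*7*(4 - 3)) = 473/(32 + 3*7*1) = 473/(32 + 21) = 473/53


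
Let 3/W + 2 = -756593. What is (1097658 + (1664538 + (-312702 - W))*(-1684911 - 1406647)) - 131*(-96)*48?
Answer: -3162020610821879964/756595 ≈ -4.1793e+12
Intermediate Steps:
W = -3/756595 (W = 3/(-2 - 756593) = 3/(-756595) = 3*(-1/756595) = -3/756595 ≈ -3.9651e-6)
(1097658 + (1664538 + (-312702 - W))*(-1684911 - 1406647)) - 131*(-96)*48 = (1097658 + (1664538 + (-312702 - 1*(-3/756595)))*(-1684911 - 1406647)) - 131*(-96)*48 = (1097658 + (1664538 + (-312702 + 3/756595))*(-3091558)) + 12576*48 = (1097658 + (1664538 - 236588769687/756595)*(-3091558)) + 603648 = (1097658 + (1022792358423/756595)*(-3091558)) + 603648 = (1097658 - 3162021898021493034/756595) + 603648 = -3162021067538938524/756595 + 603648 = -3162020610821879964/756595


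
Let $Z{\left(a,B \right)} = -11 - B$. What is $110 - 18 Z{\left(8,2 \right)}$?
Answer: $344$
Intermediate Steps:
$110 - 18 Z{\left(8,2 \right)} = 110 - 18 \left(-11 - 2\right) = 110 - -234 = 110 + 234 = 344$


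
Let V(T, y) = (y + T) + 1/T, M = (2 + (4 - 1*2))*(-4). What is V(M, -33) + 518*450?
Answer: 3728815/16 ≈ 2.3305e+5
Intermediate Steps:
M = -16 (M = (2 + (4 - 2))*(-4) = (2 + 2)*(-4) = 4*(-4) = -16)
V(T, y) = T + y + 1/T (V(T, y) = (T + y) + 1/T = T + y + 1/T)
V(M, -33) + 518*450 = (-16 - 33 + 1/(-16)) + 518*450 = (-16 - 33 - 1/16) + 233100 = -785/16 + 233100 = 3728815/16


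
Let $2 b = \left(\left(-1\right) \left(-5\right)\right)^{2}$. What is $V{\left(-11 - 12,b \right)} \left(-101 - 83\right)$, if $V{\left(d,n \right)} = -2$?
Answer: $368$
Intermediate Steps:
$b = \frac{25}{2}$ ($b = \frac{\left(\left(-1\right) \left(-5\right)\right)^{2}}{2} = \frac{5^{2}}{2} = \frac{1}{2} \cdot 25 = \frac{25}{2} \approx 12.5$)
$V{\left(-11 - 12,b \right)} \left(-101 - 83\right) = - 2 \left(-101 - 83\right) = \left(-2\right) \left(-184\right) = 368$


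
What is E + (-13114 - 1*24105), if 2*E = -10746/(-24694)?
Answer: -919080613/24694 ≈ -37219.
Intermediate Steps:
E = 5373/24694 (E = (-10746/(-24694))/2 = (-10746*(-1/24694))/2 = (½)*(5373/12347) = 5373/24694 ≈ 0.21758)
E + (-13114 - 1*24105) = 5373/24694 + (-13114 - 1*24105) = 5373/24694 + (-13114 - 24105) = 5373/24694 - 37219 = -919080613/24694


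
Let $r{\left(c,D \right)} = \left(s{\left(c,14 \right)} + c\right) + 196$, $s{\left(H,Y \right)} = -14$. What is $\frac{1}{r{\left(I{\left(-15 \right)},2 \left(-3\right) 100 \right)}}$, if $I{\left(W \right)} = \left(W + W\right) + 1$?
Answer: $\frac{1}{153} \approx 0.0065359$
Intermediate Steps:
$I{\left(W \right)} = 1 + 2 W$ ($I{\left(W \right)} = 2 W + 1 = 1 + 2 W$)
$r{\left(c,D \right)} = 182 + c$ ($r{\left(c,D \right)} = \left(-14 + c\right) + 196 = 182 + c$)
$\frac{1}{r{\left(I{\left(-15 \right)},2 \left(-3\right) 100 \right)}} = \frac{1}{182 + \left(1 + 2 \left(-15\right)\right)} = \frac{1}{182 + \left(1 - 30\right)} = \frac{1}{182 - 29} = \frac{1}{153}$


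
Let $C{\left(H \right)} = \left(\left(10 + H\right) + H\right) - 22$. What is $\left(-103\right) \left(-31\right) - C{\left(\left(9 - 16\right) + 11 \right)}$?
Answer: $3197$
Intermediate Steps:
$C{\left(H \right)} = -12 + 2 H$ ($C{\left(H \right)} = \left(10 + 2 H\right) - 22 = -12 + 2 H$)
$\left(-103\right) \left(-31\right) - C{\left(\left(9 - 16\right) + 11 \right)} = \left(-103\right) \left(-31\right) - \left(-12 + 2 \left(\left(9 - 16\right) + 11\right)\right) = 3193 - \left(-12 + 2 \left(-7 + 11\right)\right) = 3193 - \left(-12 + 2 \cdot 4\right) = 3193 - \left(-12 + 8\right) = 3193 - -4 = 3193 + 4 = 3197$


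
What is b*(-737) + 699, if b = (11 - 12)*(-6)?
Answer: -3723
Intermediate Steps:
b = 6 (b = -1*(-6) = 6)
b*(-737) + 699 = 6*(-737) + 699 = -4422 + 699 = -3723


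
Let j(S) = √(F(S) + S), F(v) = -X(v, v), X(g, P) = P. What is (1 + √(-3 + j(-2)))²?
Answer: (1 + I*√3)² ≈ -2.0 + 3.4641*I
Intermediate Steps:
F(v) = -v
j(S) = 0 (j(S) = √(-S + S) = √0 = 0)
(1 + √(-3 + j(-2)))² = (1 + √(-3 + 0))² = (1 + √(-3))² = (1 + I*√3)²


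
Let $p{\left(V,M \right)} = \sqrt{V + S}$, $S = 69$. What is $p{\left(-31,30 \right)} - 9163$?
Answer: $-9163 + \sqrt{38} \approx -9156.8$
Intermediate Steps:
$p{\left(V,M \right)} = \sqrt{69 + V}$ ($p{\left(V,M \right)} = \sqrt{V + 69} = \sqrt{69 + V}$)
$p{\left(-31,30 \right)} - 9163 = \sqrt{69 - 31} - 9163 = \sqrt{38} - 9163 = -9163 + \sqrt{38}$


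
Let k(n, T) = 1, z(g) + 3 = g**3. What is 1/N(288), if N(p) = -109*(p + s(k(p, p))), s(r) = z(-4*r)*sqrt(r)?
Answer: -1/24089 ≈ -4.1513e-5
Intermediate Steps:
z(g) = -3 + g**3
s(r) = sqrt(r)*(-3 - 64*r**3) (s(r) = (-3 + (-4*r)**3)*sqrt(r) = (-3 - 64*r**3)*sqrt(r) = sqrt(r)*(-3 - 64*r**3))
N(p) = 7303 - 109*p (N(p) = -109*(p + sqrt(1)*(-3 - 64*1**3)) = -109*(p + 1*(-3 - 64*1)) = -109*(p + 1*(-3 - 64)) = -109*(p + 1*(-67)) = -109*(p - 67) = -109*(-67 + p) = 7303 - 109*p)
1/N(288) = 1/(7303 - 109*288) = 1/(7303 - 31392) = 1/(-24089) = -1/24089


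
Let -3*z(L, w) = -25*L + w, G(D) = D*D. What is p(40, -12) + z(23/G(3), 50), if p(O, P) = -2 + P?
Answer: -253/27 ≈ -9.3704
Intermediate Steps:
G(D) = D**2
z(L, w) = -w/3 + 25*L/3 (z(L, w) = -(-25*L + w)/3 = -(w - 25*L)/3 = -w/3 + 25*L/3)
p(40, -12) + z(23/G(3), 50) = (-2 - 12) + (-1/3*50 + 25*(23/(3**2))/3) = -14 + (-50/3 + 25*(23/9)/3) = -14 + (-50/3 + 25*(23*(1/9))/3) = -14 + (-50/3 + (25/3)*(23/9)) = -14 + (-50/3 + 575/27) = -14 + 125/27 = -253/27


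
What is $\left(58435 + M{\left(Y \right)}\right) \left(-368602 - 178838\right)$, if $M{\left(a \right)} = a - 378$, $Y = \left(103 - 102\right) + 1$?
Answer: $-31783818960$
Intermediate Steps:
$Y = 2$ ($Y = 1 + 1 = 2$)
$M{\left(a \right)} = -378 + a$
$\left(58435 + M{\left(Y \right)}\right) \left(-368602 - 178838\right) = \left(58435 + \left(-378 + 2\right)\right) \left(-368602 - 178838\right) = \left(58435 - 376\right) \left(-547440\right) = 58059 \left(-547440\right) = -31783818960$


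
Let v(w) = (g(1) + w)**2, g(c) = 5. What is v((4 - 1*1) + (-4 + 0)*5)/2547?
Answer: 16/283 ≈ 0.056537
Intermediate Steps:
v(w) = (5 + w)**2
v((4 - 1*1) + (-4 + 0)*5)/2547 = (5 + ((4 - 1*1) + (-4 + 0)*5))**2/2547 = (5 + ((4 - 1) - 4*5))**2*(1/2547) = (5 + (3 - 20))**2*(1/2547) = (5 - 17)**2*(1/2547) = (-12)**2*(1/2547) = 144*(1/2547) = 16/283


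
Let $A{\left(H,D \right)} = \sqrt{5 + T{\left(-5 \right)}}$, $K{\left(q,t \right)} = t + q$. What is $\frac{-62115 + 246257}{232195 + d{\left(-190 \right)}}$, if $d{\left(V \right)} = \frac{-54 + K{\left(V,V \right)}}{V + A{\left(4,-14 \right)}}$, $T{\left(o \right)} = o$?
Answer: $\frac{8746745}{11029371} \approx 0.79304$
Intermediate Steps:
$K{\left(q,t \right)} = q + t$
$A{\left(H,D \right)} = 0$ ($A{\left(H,D \right)} = \sqrt{5 - 5} = \sqrt{0} = 0$)
$d{\left(V \right)} = \frac{-54 + 2 V}{V}$ ($d{\left(V \right)} = \frac{-54 + \left(V + V\right)}{V + 0} = \frac{-54 + 2 V}{V}$)
$\frac{-62115 + 246257}{232195 + d{\left(-190 \right)}} = \frac{-62115 + 246257}{232195 + \left(2 - \frac{54}{-190}\right)} = \frac{184142}{232195 + \left(2 - - \frac{27}{95}\right)} = \frac{184142}{232195 + \left(2 + \frac{27}{95}\right)} = \frac{184142}{232195 + \frac{217}{95}} = \frac{184142}{\frac{22058742}{95}} = 184142 \cdot \frac{95}{22058742} = \frac{8746745}{11029371}$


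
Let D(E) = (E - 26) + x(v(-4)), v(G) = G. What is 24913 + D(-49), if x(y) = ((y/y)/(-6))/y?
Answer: 596113/24 ≈ 24838.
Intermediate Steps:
x(y) = -1/(6*y) (x(y) = (1*(-⅙))/y = -1/(6*y))
D(E) = -623/24 + E (D(E) = (E - 26) - ⅙/(-4) = (-26 + E) - ⅙*(-¼) = (-26 + E) + 1/24 = -623/24 + E)
24913 + D(-49) = 24913 + (-623/24 - 49) = 24913 - 1799/24 = 596113/24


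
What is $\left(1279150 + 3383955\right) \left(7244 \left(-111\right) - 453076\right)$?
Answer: $-5862269081800$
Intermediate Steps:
$\left(1279150 + 3383955\right) \left(7244 \left(-111\right) - 453076\right) = 4663105 \left(-804084 - 453076\right) = 4663105 \left(-1257160\right) = -5862269081800$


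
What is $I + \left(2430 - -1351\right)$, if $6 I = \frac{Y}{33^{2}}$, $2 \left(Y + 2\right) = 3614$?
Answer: $\frac{24706859}{6534} \approx 3781.3$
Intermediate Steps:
$Y = 1805$ ($Y = -2 + \frac{1}{2} \cdot 3614 = -2 + 1807 = 1805$)
$I = \frac{1805}{6534}$ ($I = \frac{1805 \frac{1}{33^{2}}}{6} = \frac{1805 \cdot \frac{1}{1089}}{6} = \frac{1}{6} \cdot \frac{1805}{1089} = \frac{1805}{6534} \approx 0.27625$)
$I + \left(2430 - -1351\right) = \frac{1805}{6534} + \left(2430 - -1351\right) = \frac{1805}{6534} + \left(2430 + 1351\right) = \frac{1805}{6534} + 3781 = \frac{24706859}{6534}$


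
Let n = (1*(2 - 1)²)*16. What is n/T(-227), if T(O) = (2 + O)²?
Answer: 16/50625 ≈ 0.00031605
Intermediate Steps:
n = 16 (n = (1*1²)*16 = (1*1)*16 = 1*16 = 16)
n/T(-227) = 16/((2 - 227)²) = 16/((-225)²) = 16/50625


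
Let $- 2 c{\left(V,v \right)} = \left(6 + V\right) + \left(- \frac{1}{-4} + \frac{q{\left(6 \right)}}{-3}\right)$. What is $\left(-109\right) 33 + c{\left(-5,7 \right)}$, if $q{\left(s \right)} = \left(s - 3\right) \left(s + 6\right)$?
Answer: $- \frac{28733}{8} \approx -3591.6$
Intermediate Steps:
$q{\left(s \right)} = \left(-3 + s\right) \left(6 + s\right)$
$c{\left(V,v \right)} = \frac{23}{8} - \frac{V}{2}$ ($c{\left(V,v \right)} = - \frac{\left(6 + V\right) + \left(- \frac{1}{-4} + \frac{-18 + 6^{2} + 3 \cdot 6}{-3}\right)}{2} = - \frac{\left(6 + V\right) + \left(\left(-1\right) \left(- \frac{1}{4}\right) + \left(-18 + 36 + 18\right) \left(- \frac{1}{3}\right)\right)}{2} = - \frac{\left(6 + V\right) + \left(\frac{1}{4} + 36 \left(- \frac{1}{3}\right)\right)}{2} = - \frac{\left(6 + V\right) + \left(\frac{1}{4} - 12\right)}{2} = - \frac{\left(6 + V\right) - \frac{47}{4}}{2} = - \frac{- \frac{23}{4} + V}{2} = \frac{23}{8} - \frac{V}{2}$)
$\left(-109\right) 33 + c{\left(-5,7 \right)} = \left(-109\right) 33 + \left(\frac{23}{8} - - \frac{5}{2}\right) = -3597 + \left(\frac{23}{8} + \frac{5}{2}\right) = -3597 + \frac{43}{8} = - \frac{28733}{8}$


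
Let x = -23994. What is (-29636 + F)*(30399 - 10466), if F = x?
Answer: -1069006790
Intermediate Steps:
F = -23994
(-29636 + F)*(30399 - 10466) = (-29636 - 23994)*(30399 - 10466) = -53630*19933 = -1069006790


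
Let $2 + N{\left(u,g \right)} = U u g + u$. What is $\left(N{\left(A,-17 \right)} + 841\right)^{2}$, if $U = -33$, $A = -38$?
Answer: $420947289$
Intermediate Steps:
$N{\left(u,g \right)} = -2 + u - 33 g u$ ($N{\left(u,g \right)} = -2 + \left(- 33 u g + u\right) = -2 - \left(- u + 33 g u\right) = -2 + u - 33 g u$)
$\left(N{\left(A,-17 \right)} + 841\right)^{2} = \left(\left(-2 - 38 - \left(-561\right) \left(-38\right)\right) + 841\right)^{2} = \left(\left(-2 - 38 - 21318\right) + 841\right)^{2} = \left(-21358 + 841\right)^{2} = \left(-20517\right)^{2} = 420947289$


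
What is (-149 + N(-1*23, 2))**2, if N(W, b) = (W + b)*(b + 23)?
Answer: 454276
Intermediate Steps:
N(W, b) = (23 + b)*(W + b) (N(W, b) = (W + b)*(23 + b) = (23 + b)*(W + b))
(-149 + N(-1*23, 2))**2 = (-149 + (2**2 + 23*(-1*23) + 23*2 - 1*23*2))**2 = (-149 + (4 + 23*(-23) + 46 - 23*2))**2 = (-149 + (4 - 529 + 46 - 46))**2 = (-149 - 525)**2 = (-674)**2 = 454276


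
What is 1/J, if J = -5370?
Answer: -1/5370 ≈ -0.00018622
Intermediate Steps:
1/J = 1/(-5370) = -1/5370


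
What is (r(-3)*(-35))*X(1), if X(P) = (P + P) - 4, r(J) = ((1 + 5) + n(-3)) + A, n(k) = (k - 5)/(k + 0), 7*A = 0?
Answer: 1820/3 ≈ 606.67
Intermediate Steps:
A = 0 (A = (1/7)*0 = 0)
n(k) = (-5 + k)/k
r(J) = 26/3 (r(J) = ((1 + 5) + (-5 - 3)/(-3)) + 0 = (6 - 1/3*(-8)) + 0 = (6 + 8/3) + 0 = 26/3 + 0 = 26/3)
X(P) = -4 + 2*P (X(P) = 2*P - 4 = -4 + 2*P)
(r(-3)*(-35))*X(1) = ((26/3)*(-35))*(-4 + 2*1) = -910*(-4 + 2)/3 = -910/3*(-2) = 1820/3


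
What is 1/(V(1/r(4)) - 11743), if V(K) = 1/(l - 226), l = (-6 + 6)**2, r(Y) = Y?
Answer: -226/2653919 ≈ -8.5157e-5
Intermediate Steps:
l = 0 (l = 0**2 = 0)
V(K) = -1/226 (V(K) = 1/(0 - 226) = 1/(-226) = -1/226)
1/(V(1/r(4)) - 11743) = 1/(-1/226 - 11743) = 1/(-2653919/226) = -226/2653919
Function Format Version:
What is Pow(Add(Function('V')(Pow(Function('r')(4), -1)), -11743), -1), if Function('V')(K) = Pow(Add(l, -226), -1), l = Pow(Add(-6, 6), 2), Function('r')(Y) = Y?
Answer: Rational(-226, 2653919) ≈ -8.5157e-5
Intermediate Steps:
l = 0 (l = Pow(0, 2) = 0)
Function('V')(K) = Rational(-1, 226) (Function('V')(K) = Pow(Add(0, -226), -1) = Pow(-226, -1) = Rational(-1, 226))
Pow(Add(Function('V')(Pow(Function('r')(4), -1)), -11743), -1) = Pow(Add(Rational(-1, 226), -11743), -1) = Pow(Rational(-2653919, 226), -1) = Rational(-226, 2653919)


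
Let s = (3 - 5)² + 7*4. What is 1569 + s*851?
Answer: 28801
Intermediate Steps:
s = 32 (s = (-2)² + 28 = 4 + 28 = 32)
1569 + s*851 = 1569 + 32*851 = 1569 + 27232 = 28801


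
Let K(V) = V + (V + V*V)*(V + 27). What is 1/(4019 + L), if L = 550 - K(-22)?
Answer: 1/2281 ≈ 0.00043840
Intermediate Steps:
K(V) = V + (27 + V)*(V + V²) (K(V) = V + (V + V²)*(27 + V) = V + (27 + V)*(V + V²))
L = -1738 (L = 550 - (-22)*(28 + (-22)² + 28*(-22)) = 550 - (-22)*(28 + 484 - 616) = 550 - (-22)*(-104) = 550 - 1*2288 = 550 - 2288 = -1738)
1/(4019 + L) = 1/(4019 - 1738) = 1/2281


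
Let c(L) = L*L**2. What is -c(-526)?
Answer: 145531576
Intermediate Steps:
c(L) = L**3
-c(-526) = -1*(-526)**3 = -1*(-145531576) = 145531576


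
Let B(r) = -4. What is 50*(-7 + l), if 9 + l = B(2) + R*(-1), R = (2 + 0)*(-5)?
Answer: -500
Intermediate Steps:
R = -10 (R = 2*(-5) = -10)
l = -3 (l = -9 + (-4 - 10*(-1)) = -9 + (-4 + 10) = -9 + 6 = -3)
50*(-7 + l) = 50*(-7 - 3) = 50*(-10) = -500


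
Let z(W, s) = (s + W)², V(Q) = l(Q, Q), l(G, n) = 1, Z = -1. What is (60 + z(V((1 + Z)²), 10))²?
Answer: 32761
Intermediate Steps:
V(Q) = 1
z(W, s) = (W + s)²
(60 + z(V((1 + Z)²), 10))² = (60 + (1 + 10)²)² = (60 + 11²)² = (60 + 121)² = 181² = 32761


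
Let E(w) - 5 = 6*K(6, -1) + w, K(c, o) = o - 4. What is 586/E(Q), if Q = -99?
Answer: -293/62 ≈ -4.7258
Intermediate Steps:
K(c, o) = -4 + o
E(w) = -25 + w (E(w) = 5 + (6*(-4 - 1) + w) = 5 + (6*(-5) + w) = 5 + (-30 + w) = -25 + w)
586/E(Q) = 586/(-25 - 99) = 586/(-124) = 586*(-1/124) = -293/62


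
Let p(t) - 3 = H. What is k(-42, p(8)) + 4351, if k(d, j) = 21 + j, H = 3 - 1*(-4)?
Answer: 4382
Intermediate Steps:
H = 7 (H = 3 + 4 = 7)
p(t) = 10 (p(t) = 3 + 7 = 10)
k(-42, p(8)) + 4351 = (21 + 10) + 4351 = 31 + 4351 = 4382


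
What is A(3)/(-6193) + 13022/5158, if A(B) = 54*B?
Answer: 39904825/15971747 ≈ 2.4985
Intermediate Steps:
A(3)/(-6193) + 13022/5158 = (54*3)/(-6193) + 13022/5158 = 162*(-1/6193) + 13022*(1/5158) = -162/6193 + 6511/2579 = 39904825/15971747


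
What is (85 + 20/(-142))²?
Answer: 36300625/5041 ≈ 7201.1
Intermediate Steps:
(85 + 20/(-142))² = (85 + 20*(-1/142))² = (85 - 10/71)² = (6025/71)² = 36300625/5041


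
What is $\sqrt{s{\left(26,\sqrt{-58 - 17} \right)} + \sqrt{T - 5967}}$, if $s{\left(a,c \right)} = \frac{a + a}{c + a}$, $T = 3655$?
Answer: $\sqrt{\frac{52}{26 + 5 i \sqrt{3}} + 34 i \sqrt{2}} \approx 4.9658 + 4.7811 i$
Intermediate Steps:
$s{\left(a,c \right)} = \frac{2 a}{a + c}$
$\sqrt{s{\left(26,\sqrt{-58 - 17} \right)} + \sqrt{T - 5967}} = \sqrt{2 \cdot 26 \frac{1}{26 + \sqrt{-58 - 17}} + \sqrt{3655 - 5967}} = \sqrt{2 \cdot 26 \frac{1}{26 + \sqrt{-75}} + \sqrt{-2312}} = \sqrt{2 \cdot 26 \frac{1}{26 + 5 i \sqrt{3}} + 34 i \sqrt{2}} = \sqrt{\frac{52}{26 + 5 i \sqrt{3}} + 34 i \sqrt{2}}$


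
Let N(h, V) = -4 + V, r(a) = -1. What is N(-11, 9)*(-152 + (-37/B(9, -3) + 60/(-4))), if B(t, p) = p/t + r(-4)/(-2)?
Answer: -1945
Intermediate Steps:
B(t, p) = 1/2 + p/t (B(t, p) = p/t - 1/(-2) = p/t - 1*(-1/2) = p/t + 1/2 = 1/2 + p/t)
N(-11, 9)*(-152 + (-37/B(9, -3) + 60/(-4))) = (-4 + 9)*(-152 + (-37*9/(-3 + (1/2)*9) + 60/(-4))) = 5*(-152 + (-37*9/(-3 + 9/2) + 60*(-1/4))) = 5*(-152 + (-37/((1/9)*(3/2)) - 15)) = 5*(-152 + (-37/1/6 - 15)) = 5*(-152 + (-37*6 - 15)) = 5*(-152 + (-222 - 15)) = 5*(-152 - 237) = 5*(-389) = -1945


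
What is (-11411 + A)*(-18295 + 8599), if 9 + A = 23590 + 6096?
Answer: -177107136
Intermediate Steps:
A = 29677 (A = -9 + (23590 + 6096) = -9 + 29686 = 29677)
(-11411 + A)*(-18295 + 8599) = (-11411 + 29677)*(-18295 + 8599) = 18266*(-9696) = -177107136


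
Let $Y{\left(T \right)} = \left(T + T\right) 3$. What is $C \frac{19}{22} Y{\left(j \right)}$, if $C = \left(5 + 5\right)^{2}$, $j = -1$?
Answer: $- \frac{5700}{11} \approx -518.18$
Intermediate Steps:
$C = 100$ ($C = 10^{2} = 100$)
$Y{\left(T \right)} = 6 T$ ($Y{\left(T \right)} = 2 T 3 = 6 T$)
$C \frac{19}{22} Y{\left(j \right)} = 100 \cdot \frac{19}{22} \cdot 6 \left(-1\right) = 100 \cdot 19 \cdot \frac{1}{22} \left(-6\right) = 100 \cdot \frac{19}{22} \left(-6\right) = \frac{950}{11} \left(-6\right) = - \frac{5700}{11}$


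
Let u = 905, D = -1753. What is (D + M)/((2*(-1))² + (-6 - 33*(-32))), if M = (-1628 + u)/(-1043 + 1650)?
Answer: -532397/319889 ≈ -1.6643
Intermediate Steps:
M = -723/607 (M = (-1628 + 905)/(-1043 + 1650) = -723/607 ≈ -1.1911)
(D + M)/((2*(-1))² + (-6 - 33*(-32))) = (-1753 - 723/607)/((2*(-1))² + (-6 - 33*(-32))) = -1064794/(607*((-2)² + (-6 + 1056))) = -1064794/(607*(4 + 1050)) = -1064794/607/1054 = -1064794/607*1/1054 = -532397/319889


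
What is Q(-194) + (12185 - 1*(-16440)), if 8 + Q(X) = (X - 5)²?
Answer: 68218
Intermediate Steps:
Q(X) = -8 + (-5 + X)² (Q(X) = -8 + (X - 5)² = -8 + (-5 + X)²)
Q(-194) + (12185 - 1*(-16440)) = (-8 + (-5 - 194)²) + (12185 - 1*(-16440)) = (-8 + (-199)²) + (12185 + 16440) = (-8 + 39601) + 28625 = 39593 + 28625 = 68218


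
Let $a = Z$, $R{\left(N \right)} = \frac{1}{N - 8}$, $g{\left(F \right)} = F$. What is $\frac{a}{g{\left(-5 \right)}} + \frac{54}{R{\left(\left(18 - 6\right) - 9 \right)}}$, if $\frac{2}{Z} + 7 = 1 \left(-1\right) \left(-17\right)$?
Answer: $- \frac{6751}{25} \approx -270.04$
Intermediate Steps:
$R{\left(N \right)} = \frac{1}{-8 + N}$
$Z = \frac{1}{5}$ ($Z = \frac{2}{-7 + 1 \left(-1\right) \left(-17\right)} = \frac{2}{-7 - -17} = \frac{2}{-7 + 17} = \frac{2}{10} = 2 \cdot \frac{1}{10} = \frac{1}{5} \approx 0.2$)
$a = \frac{1}{5} \approx 0.2$
$\frac{a}{g{\left(-5 \right)}} + \frac{54}{R{\left(\left(18 - 6\right) - 9 \right)}} = \frac{1}{5 \left(-5\right)} + \frac{54}{\frac{1}{-8 + \left(\left(18 - 6\right) - 9\right)}} = \frac{1}{5} \left(- \frac{1}{5}\right) + \frac{54}{\frac{1}{-8 + \left(12 - 9\right)}} = - \frac{1}{25} + \frac{54}{\frac{1}{-8 + 3}} = - \frac{1}{25} + \frac{54}{\frac{1}{-5}} = - \frac{1}{25} + \frac{54}{- \frac{1}{5}} = - \frac{1}{25} + 54 \left(-5\right) = - \frac{1}{25} - 270 = - \frac{6751}{25}$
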